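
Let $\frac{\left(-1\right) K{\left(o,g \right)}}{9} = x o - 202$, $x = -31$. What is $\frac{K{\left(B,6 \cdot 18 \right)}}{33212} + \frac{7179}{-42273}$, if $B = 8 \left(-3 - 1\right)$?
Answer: $- \frac{89831663}{233995146} \approx -0.3839$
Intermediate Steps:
$B = -32$ ($B = 8 \left(-4\right) = -32$)
$K{\left(o,g \right)} = 1818 + 279 o$ ($K{\left(o,g \right)} = - 9 \left(- 31 o - 202\right) = - 9 \left(-202 - 31 o\right) = 1818 + 279 o$)
$\frac{K{\left(B,6 \cdot 18 \right)}}{33212} + \frac{7179}{-42273} = \frac{1818 + 279 \left(-32\right)}{33212} + \frac{7179}{-42273} = \left(1818 - 8928\right) \frac{1}{33212} + 7179 \left(- \frac{1}{42273}\right) = \left(-7110\right) \frac{1}{33212} - \frac{2393}{14091} = - \frac{3555}{16606} - \frac{2393}{14091} = - \frac{89831663}{233995146}$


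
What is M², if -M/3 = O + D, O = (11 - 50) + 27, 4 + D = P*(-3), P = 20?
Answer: 51984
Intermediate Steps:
D = -64 (D = -4 + 20*(-3) = -4 - 60 = -64)
O = -12 (O = -39 + 27 = -12)
M = 228 (M = -3*(-12 - 64) = -3*(-76) = 228)
M² = 228² = 51984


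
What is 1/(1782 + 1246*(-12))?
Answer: -1/13170 ≈ -7.5930e-5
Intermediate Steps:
1/(1782 + 1246*(-12)) = 1/(1782 - 14952) = 1/(-13170) = -1/13170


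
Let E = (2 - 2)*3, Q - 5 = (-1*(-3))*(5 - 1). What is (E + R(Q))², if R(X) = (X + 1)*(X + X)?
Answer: 374544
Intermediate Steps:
Q = 17 (Q = 5 + (-1*(-3))*(5 - 1) = 5 + 3*4 = 5 + 12 = 17)
R(X) = 2*X*(1 + X) (R(X) = (1 + X)*(2*X) = 2*X*(1 + X))
E = 0 (E = 0*3 = 0)
(E + R(Q))² = (0 + 2*17*(1 + 17))² = (0 + 2*17*18)² = (0 + 612)² = 612² = 374544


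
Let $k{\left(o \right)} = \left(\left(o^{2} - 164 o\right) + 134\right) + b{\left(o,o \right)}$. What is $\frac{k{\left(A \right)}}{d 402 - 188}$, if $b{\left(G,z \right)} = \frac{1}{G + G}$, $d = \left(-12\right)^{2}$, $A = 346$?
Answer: $\frac{43669353}{39928400} \approx 1.0937$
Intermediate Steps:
$d = 144$
$b{\left(G,z \right)} = \frac{1}{2 G}$
$k{\left(o \right)} = 134 + o^{2} + \frac{1}{2 o} - 164 o$ ($k{\left(o \right)} = \left(\left(o^{2} - 164 o\right) + 134\right) + \frac{1}{2 o} = \left(134 + o^{2} - 164 o\right) + \frac{1}{2 o} = 134 + o^{2} + \frac{1}{2 o} - 164 o$)
$\frac{k{\left(A \right)}}{d 402 - 188} = \frac{134 + 346^{2} + \frac{1}{2 \cdot 346} - 56744}{144 \cdot 402 - 188} = \frac{134 + 119716 + \frac{1}{2} \cdot \frac{1}{346} - 56744}{57888 - 188} = \frac{134 + 119716 + \frac{1}{692} - 56744}{57700} = \frac{43669353}{692} \cdot \frac{1}{57700} = \frac{43669353}{39928400}$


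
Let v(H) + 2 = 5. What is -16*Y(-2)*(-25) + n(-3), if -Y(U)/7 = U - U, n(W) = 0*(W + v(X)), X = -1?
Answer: 0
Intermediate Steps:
v(H) = 3 (v(H) = -2 + 5 = 3)
n(W) = 0 (n(W) = 0*(W + 3) = 0*(3 + W) = 0)
Y(U) = 0 (Y(U) = -7*(U - U) = -7*0 = 0)
-16*Y(-2)*(-25) + n(-3) = -16*0*(-25) + 0 = 0*(-25) + 0 = 0 + 0 = 0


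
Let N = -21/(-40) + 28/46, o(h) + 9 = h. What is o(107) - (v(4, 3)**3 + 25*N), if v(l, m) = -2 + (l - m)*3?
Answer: 12633/184 ≈ 68.658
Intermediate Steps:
o(h) = -9 + h
v(l, m) = -2 - 3*m + 3*l (v(l, m) = -2 + (-3*m + 3*l) = -2 - 3*m + 3*l)
N = 1043/920 (N = -21*(-1/40) + 28*(1/46) = 21/40 + 14/23 = 1043/920 ≈ 1.1337)
o(107) - (v(4, 3)**3 + 25*N) = (-9 + 107) - ((-2 - 3*3 + 3*4)**3 + 25*(1043/920)) = 98 - ((-2 - 9 + 12)**3 + 5215/184) = 98 - (1**3 + 5215/184) = 98 - (1 + 5215/184) = 98 - 1*5399/184 = 98 - 5399/184 = 12633/184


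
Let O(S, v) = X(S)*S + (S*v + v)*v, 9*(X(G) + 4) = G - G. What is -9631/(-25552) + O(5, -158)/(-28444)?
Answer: -888206391/181700272 ≈ -4.8883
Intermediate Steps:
X(G) = -4 (X(G) = -4 + (G - G)/9 = -4 + (⅑)*0 = -4 + 0 = -4)
O(S, v) = -4*S + v*(v + S*v) (O(S, v) = -4*S + (S*v + v)*v = -4*S + (v + S*v)*v = -4*S + v*(v + S*v))
-9631/(-25552) + O(5, -158)/(-28444) = -9631/(-25552) + ((-158)² - 4*5 + 5*(-158)²)/(-28444) = -9631*(-1/25552) + (24964 - 20 + 5*24964)*(-1/28444) = 9631/25552 + (24964 - 20 + 124820)*(-1/28444) = 9631/25552 + 149764*(-1/28444) = 9631/25552 - 37441/7111 = -888206391/181700272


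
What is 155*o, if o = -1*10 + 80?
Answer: 10850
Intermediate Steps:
o = 70 (o = -10 + 80 = 70)
155*o = 155*70 = 10850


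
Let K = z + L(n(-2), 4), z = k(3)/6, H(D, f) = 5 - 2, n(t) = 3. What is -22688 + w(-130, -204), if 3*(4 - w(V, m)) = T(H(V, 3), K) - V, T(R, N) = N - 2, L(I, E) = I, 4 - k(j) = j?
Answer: -409099/18 ≈ -22728.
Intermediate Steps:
k(j) = 4 - j
H(D, f) = 3
z = 1/6 (z = (4 - 1*3)/6 = (4 - 3)*(1/6) = 1*(1/6) = 1/6 ≈ 0.16667)
K = 19/6 (K = 1/6 + 3 = 19/6 ≈ 3.1667)
T(R, N) = -2 + N
w(V, m) = 65/18 + V/3 (w(V, m) = 4 - ((-2 + 19/6) - V)/3 = 4 - (7/6 - V)/3 = 4 + (-7/18 + V/3) = 65/18 + V/3)
-22688 + w(-130, -204) = -22688 + (65/18 + (1/3)*(-130)) = -22688 + (65/18 - 130/3) = -22688 - 715/18 = -409099/18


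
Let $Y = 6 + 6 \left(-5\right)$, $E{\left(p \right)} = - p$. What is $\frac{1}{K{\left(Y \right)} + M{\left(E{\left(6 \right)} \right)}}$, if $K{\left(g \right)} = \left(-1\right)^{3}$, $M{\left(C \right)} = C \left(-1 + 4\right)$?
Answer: $- \frac{1}{19} \approx -0.052632$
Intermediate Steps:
$M{\left(C \right)} = 3 C$ ($M{\left(C \right)} = C 3 = 3 C$)
$Y = -24$ ($Y = 6 - 30 = -24$)
$K{\left(g \right)} = -1$
$\frac{1}{K{\left(Y \right)} + M{\left(E{\left(6 \right)} \right)}} = \frac{1}{-1 + 3 \left(\left(-1\right) 6\right)} = \frac{1}{-1 + 3 \left(-6\right)} = \frac{1}{-1 - 18} = \frac{1}{-19} = - \frac{1}{19}$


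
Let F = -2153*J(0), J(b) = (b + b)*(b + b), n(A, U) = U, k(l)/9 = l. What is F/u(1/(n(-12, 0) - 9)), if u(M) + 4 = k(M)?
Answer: 0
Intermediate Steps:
k(l) = 9*l
J(b) = 4*b² (J(b) = (2*b)*(2*b) = 4*b²)
u(M) = -4 + 9*M
F = 0 (F = -8612*0² = -8612*0 = -2153*0 = 0)
F/u(1/(n(-12, 0) - 9)) = 0/(-4 + 9/(0 - 9)) = 0/(-4 + 9/(-9)) = 0/(-4 + 9*(-⅑)) = 0/(-4 - 1) = 0/(-5) = 0*(-⅕) = 0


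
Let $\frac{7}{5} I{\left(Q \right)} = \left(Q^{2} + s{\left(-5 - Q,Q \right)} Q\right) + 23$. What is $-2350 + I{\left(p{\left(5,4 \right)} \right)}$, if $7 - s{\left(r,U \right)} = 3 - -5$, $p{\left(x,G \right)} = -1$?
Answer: $- \frac{16325}{7} \approx -2332.1$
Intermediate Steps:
$s{\left(r,U \right)} = -1$ ($s{\left(r,U \right)} = 7 - \left(3 - -5\right) = 7 - \left(3 + 5\right) = 7 - 8 = -1$)
$I{\left(Q \right)} = \frac{115}{7} - \frac{5 Q}{7} + \frac{5 Q^{2}}{7}$ ($I{\left(Q \right)} = \frac{5 \left(\left(Q^{2} - Q\right) + 23\right)}{7} = \frac{5 \left(23 + Q^{2} - Q\right)}{7} = \frac{115}{7} - \frac{5 Q}{7} + \frac{5 Q^{2}}{7}$)
$-2350 + I{\left(p{\left(5,4 \right)} \right)} = -2350 + \left(\frac{115}{7} - - \frac{5}{7} + \frac{5 \left(-1\right)^{2}}{7}\right) = -2350 + \left(\frac{115}{7} + \frac{5}{7} + \frac{5}{7} \cdot 1\right) = -2350 + \left(\frac{115}{7} + \frac{5}{7} + \frac{5}{7}\right) = -2350 + \frac{125}{7} = - \frac{16325}{7}$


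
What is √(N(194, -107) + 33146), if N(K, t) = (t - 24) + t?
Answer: 2*√8227 ≈ 181.41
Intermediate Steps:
N(K, t) = -24 + 2*t (N(K, t) = (-24 + t) + t = -24 + 2*t)
√(N(194, -107) + 33146) = √((-24 + 2*(-107)) + 33146) = √((-24 - 214) + 33146) = √(-238 + 33146) = √32908 = 2*√8227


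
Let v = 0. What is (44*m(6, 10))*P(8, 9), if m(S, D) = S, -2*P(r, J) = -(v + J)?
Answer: 1188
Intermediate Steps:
P(r, J) = J/2 (P(r, J) = -(-1)*(0 + J)/2 = -(-1)*J/2 = J/2)
(44*m(6, 10))*P(8, 9) = (44*6)*((½)*9) = 264*(9/2) = 1188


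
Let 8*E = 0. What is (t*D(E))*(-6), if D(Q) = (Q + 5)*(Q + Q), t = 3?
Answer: 0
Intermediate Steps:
E = 0 (E = (1/8)*0 = 0)
D(Q) = 2*Q*(5 + Q) (D(Q) = (5 + Q)*(2*Q) = 2*Q*(5 + Q))
(t*D(E))*(-6) = (3*(2*0*(5 + 0)))*(-6) = (3*(2*0*5))*(-6) = (3*0)*(-6) = 0*(-6) = 0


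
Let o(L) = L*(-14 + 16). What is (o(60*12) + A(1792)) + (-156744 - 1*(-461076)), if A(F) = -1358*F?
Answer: -2127764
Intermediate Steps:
o(L) = 2*L (o(L) = L*2 = 2*L)
(o(60*12) + A(1792)) + (-156744 - 1*(-461076)) = (2*(60*12) - 1358*1792) + (-156744 - 1*(-461076)) = (2*720 - 2433536) + (-156744 + 461076) = (1440 - 2433536) + 304332 = -2432096 + 304332 = -2127764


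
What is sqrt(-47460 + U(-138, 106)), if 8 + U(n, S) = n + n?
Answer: 8*I*sqrt(746) ≈ 218.5*I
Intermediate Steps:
U(n, S) = -8 + 2*n (U(n, S) = -8 + (n + n) = -8 + 2*n)
sqrt(-47460 + U(-138, 106)) = sqrt(-47460 + (-8 + 2*(-138))) = sqrt(-47460 + (-8 - 276)) = sqrt(-47460 - 284) = sqrt(-47744) = 8*I*sqrt(746)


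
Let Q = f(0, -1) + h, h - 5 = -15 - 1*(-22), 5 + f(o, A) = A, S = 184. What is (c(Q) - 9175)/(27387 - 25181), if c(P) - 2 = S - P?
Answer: -8995/2206 ≈ -4.0775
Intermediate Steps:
f(o, A) = -5 + A
h = 12 (h = 5 + (-15 - 1*(-22)) = 5 + (-15 + 22) = 5 + 7 = 12)
Q = 6 (Q = (-5 - 1) + 12 = -6 + 12 = 6)
c(P) = 186 - P (c(P) = 2 + (184 - P) = 186 - P)
(c(Q) - 9175)/(27387 - 25181) = ((186 - 1*6) - 9175)/(27387 - 25181) = ((186 - 6) - 9175)/2206 = (180 - 9175)*(1/2206) = -8995*1/2206 = -8995/2206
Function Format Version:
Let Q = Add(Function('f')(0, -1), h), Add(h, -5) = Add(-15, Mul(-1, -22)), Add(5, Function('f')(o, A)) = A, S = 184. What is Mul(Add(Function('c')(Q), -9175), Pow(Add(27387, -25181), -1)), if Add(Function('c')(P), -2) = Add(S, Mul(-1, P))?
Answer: Rational(-8995, 2206) ≈ -4.0775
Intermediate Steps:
Function('f')(o, A) = Add(-5, A)
h = 12 (h = Add(5, Add(-15, Mul(-1, -22))) = Add(5, Add(-15, 22)) = Add(5, 7) = 12)
Q = 6 (Q = Add(Add(-5, -1), 12) = Add(-6, 12) = 6)
Function('c')(P) = Add(186, Mul(-1, P)) (Function('c')(P) = Add(2, Add(184, Mul(-1, P))) = Add(186, Mul(-1, P)))
Mul(Add(Function('c')(Q), -9175), Pow(Add(27387, -25181), -1)) = Mul(Add(Add(186, Mul(-1, 6)), -9175), Pow(Add(27387, -25181), -1)) = Mul(Add(Add(186, -6), -9175), Pow(2206, -1)) = Mul(Add(180, -9175), Rational(1, 2206)) = Mul(-8995, Rational(1, 2206)) = Rational(-8995, 2206)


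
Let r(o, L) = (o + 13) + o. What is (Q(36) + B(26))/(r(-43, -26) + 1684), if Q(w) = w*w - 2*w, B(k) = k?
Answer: 1250/1611 ≈ 0.77592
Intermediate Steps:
Q(w) = w² - 2*w
r(o, L) = 13 + 2*o (r(o, L) = (13 + o) + o = 13 + 2*o)
(Q(36) + B(26))/(r(-43, -26) + 1684) = (36*(-2 + 36) + 26)/((13 + 2*(-43)) + 1684) = (36*34 + 26)/((13 - 86) + 1684) = (1224 + 26)/(-73 + 1684) = 1250/1611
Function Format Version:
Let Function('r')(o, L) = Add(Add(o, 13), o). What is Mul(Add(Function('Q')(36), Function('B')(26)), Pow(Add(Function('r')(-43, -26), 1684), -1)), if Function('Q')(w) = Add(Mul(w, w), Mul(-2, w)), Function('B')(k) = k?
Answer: Rational(1250, 1611) ≈ 0.77592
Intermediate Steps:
Function('Q')(w) = Add(Pow(w, 2), Mul(-2, w))
Function('r')(o, L) = Add(13, Mul(2, o)) (Function('r')(o, L) = Add(Add(13, o), o) = Add(13, Mul(2, o)))
Mul(Add(Function('Q')(36), Function('B')(26)), Pow(Add(Function('r')(-43, -26), 1684), -1)) = Mul(Add(Mul(36, Add(-2, 36)), 26), Pow(Add(Add(13, Mul(2, -43)), 1684), -1)) = Mul(Add(Mul(36, 34), 26), Pow(Add(Add(13, -86), 1684), -1)) = Mul(Add(1224, 26), Pow(Add(-73, 1684), -1)) = Mul(1250, Pow(1611, -1)) = Mul(1250, Rational(1, 1611)) = Rational(1250, 1611)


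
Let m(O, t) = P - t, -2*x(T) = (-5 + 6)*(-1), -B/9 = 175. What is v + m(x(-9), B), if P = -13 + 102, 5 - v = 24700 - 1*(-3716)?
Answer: -26747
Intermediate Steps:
B = -1575 (B = -9*175 = -1575)
v = -28411 (v = 5 - (24700 - 1*(-3716)) = 5 - (24700 + 3716) = 5 - 1*28416 = 5 - 28416 = -28411)
P = 89
x(T) = ½ (x(T) = -(-5 + 6)*(-1)/2 = -(-1)/2 = -½*(-1) = ½)
m(O, t) = 89 - t
v + m(x(-9), B) = -28411 + (89 - 1*(-1575)) = -28411 + (89 + 1575) = -28411 + 1664 = -26747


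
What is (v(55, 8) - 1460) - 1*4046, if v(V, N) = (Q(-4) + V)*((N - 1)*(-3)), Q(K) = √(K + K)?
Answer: -6661 - 42*I*√2 ≈ -6661.0 - 59.397*I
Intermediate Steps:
Q(K) = √2*√K (Q(K) = √(2*K) = √2*√K)
v(V, N) = (3 - 3*N)*(V + 2*I*√2) (v(V, N) = (√2*√(-4) + V)*((N - 1)*(-3)) = (√2*(2*I) + V)*((-1 + N)*(-3)) = (2*I*√2 + V)*(3 - 3*N) = (V + 2*I*√2)*(3 - 3*N) = (3 - 3*N)*(V + 2*I*√2))
(v(55, 8) - 1460) - 1*4046 = ((3*55 - 3*8*55 + 6*I*√2 - 6*I*8*√2) - 1460) - 1*4046 = ((165 - 1320 + 6*I*√2 - 48*I*√2) - 1460) - 4046 = ((-1155 - 42*I*√2) - 1460) - 4046 = (-2615 - 42*I*√2) - 4046 = -6661 - 42*I*√2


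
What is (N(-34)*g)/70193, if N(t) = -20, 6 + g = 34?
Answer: -560/70193 ≈ -0.0079780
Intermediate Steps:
g = 28 (g = -6 + 34 = 28)
(N(-34)*g)/70193 = -20*28/70193 = -560*1/70193 = -560/70193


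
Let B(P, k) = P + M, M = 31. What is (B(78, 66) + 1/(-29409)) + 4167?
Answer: 125752883/29409 ≈ 4276.0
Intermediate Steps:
B(P, k) = 31 + P (B(P, k) = P + 31 = 31 + P)
(B(78, 66) + 1/(-29409)) + 4167 = ((31 + 78) + 1/(-29409)) + 4167 = (109 - 1/29409) + 4167 = 3205580/29409 + 4167 = 125752883/29409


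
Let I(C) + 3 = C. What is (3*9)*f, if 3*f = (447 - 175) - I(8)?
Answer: 2403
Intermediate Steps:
I(C) = -3 + C
f = 89 (f = ((447 - 175) - (-3 + 8))/3 = (272 - 1*5)/3 = (272 - 5)/3 = (⅓)*267 = 89)
(3*9)*f = (3*9)*89 = 27*89 = 2403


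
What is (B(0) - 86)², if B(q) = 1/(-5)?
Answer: 185761/25 ≈ 7430.4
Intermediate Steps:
B(q) = -⅕
(B(0) - 86)² = (-⅕ - 86)² = (-431/5)² = 185761/25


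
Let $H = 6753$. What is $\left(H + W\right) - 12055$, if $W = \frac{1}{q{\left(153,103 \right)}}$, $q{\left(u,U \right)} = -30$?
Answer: $- \frac{159061}{30} \approx -5302.0$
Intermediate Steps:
$W = - \frac{1}{30}$ ($W = \frac{1}{-30} = - \frac{1}{30} \approx -0.033333$)
$\left(H + W\right) - 12055 = \left(6753 - \frac{1}{30}\right) - 12055 = \frac{202589}{30} - 12055 = - \frac{159061}{30}$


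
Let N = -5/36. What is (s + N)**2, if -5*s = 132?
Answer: 22819729/32400 ≈ 704.31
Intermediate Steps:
N = -5/36 (N = -5*1/36 = -5/36 ≈ -0.13889)
s = -132/5 (s = -1/5*132 = -132/5 ≈ -26.400)
(s + N)**2 = (-132/5 - 5/36)**2 = (-4777/180)**2 = 22819729/32400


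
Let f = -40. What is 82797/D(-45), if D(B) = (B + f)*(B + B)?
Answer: 27599/2550 ≈ 10.823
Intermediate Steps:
D(B) = 2*B*(-40 + B) (D(B) = (B - 40)*(B + B) = (-40 + B)*(2*B) = 2*B*(-40 + B))
82797/D(-45) = 82797/((2*(-45)*(-40 - 45))) = 82797/((2*(-45)*(-85))) = 82797/7650 = 82797*(1/7650) = 27599/2550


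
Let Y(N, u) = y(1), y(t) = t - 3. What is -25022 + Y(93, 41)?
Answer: -25024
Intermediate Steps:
y(t) = -3 + t
Y(N, u) = -2 (Y(N, u) = -3 + 1 = -2)
-25022 + Y(93, 41) = -25022 - 2 = -25024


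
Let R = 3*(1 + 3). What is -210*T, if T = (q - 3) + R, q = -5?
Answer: -840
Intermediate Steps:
R = 12 (R = 3*4 = 12)
T = 4 (T = (-5 - 3) + 12 = -8 + 12 = 4)
-210*T = -210*4 = -15*56 = -840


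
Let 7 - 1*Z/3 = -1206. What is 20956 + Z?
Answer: 24595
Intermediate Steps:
Z = 3639 (Z = 21 - 3*(-1206) = 21 + 3618 = 3639)
20956 + Z = 20956 + 3639 = 24595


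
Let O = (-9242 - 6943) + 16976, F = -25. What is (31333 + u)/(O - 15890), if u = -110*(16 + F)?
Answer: -32323/15099 ≈ -2.1407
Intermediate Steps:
u = 990 (u = -110*(16 - 25) = -110*(-9) = 990)
O = 791 (O = -16185 + 16976 = 791)
(31333 + u)/(O - 15890) = (31333 + 990)/(791 - 15890) = 32323/(-15099) = 32323*(-1/15099) = -32323/15099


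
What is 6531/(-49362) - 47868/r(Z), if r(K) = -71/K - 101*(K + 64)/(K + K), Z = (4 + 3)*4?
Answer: 22043093107/77613518 ≈ 284.01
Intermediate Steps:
Z = 28 (Z = 7*4 = 28)
r(K) = -71/K - 101*(64 + K)/(2*K)
6531/(-49362) - 47868/r(Z) = 6531/(-49362) - 47868/(-101/2 - 3303/28) = 6531*(-1/49362) - 47868/(-101/2 - 3303*1/28) = -2177/16454 - 47868/(-101/2 - 3303/28) = -2177/16454 - 47868/(-4717/28) = -2177/16454 - 47868*(-28/4717) = -2177/16454 + 1340304/4717 = 22043093107/77613518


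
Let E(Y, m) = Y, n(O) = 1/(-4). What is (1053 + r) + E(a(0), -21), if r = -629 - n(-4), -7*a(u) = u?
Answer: 1697/4 ≈ 424.25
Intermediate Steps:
n(O) = -1/4
a(u) = -u/7
r = -2515/4 (r = -629 - 1*(-1/4) = -629 + 1/4 = -2515/4 ≈ -628.75)
(1053 + r) + E(a(0), -21) = (1053 - 2515/4) - 1/7*0 = 1697/4 + 0 = 1697/4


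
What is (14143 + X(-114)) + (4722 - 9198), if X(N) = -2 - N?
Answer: 9779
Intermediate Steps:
(14143 + X(-114)) + (4722 - 9198) = (14143 + (-2 - 1*(-114))) + (4722 - 9198) = (14143 + (-2 + 114)) - 4476 = (14143 + 112) - 4476 = 14255 - 4476 = 9779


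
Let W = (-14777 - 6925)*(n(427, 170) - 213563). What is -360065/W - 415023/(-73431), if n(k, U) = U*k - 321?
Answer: 141398275269101/25018450723692 ≈ 5.6518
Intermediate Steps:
n(k, U) = -321 + U*k
W = 3066362388 (W = (-14777 - 6925)*((-321 + 170*427) - 213563) = -21702*((-321 + 72590) - 213563) = -21702*(72269 - 213563) = -21702*(-141294) = 3066362388)
-360065/W - 415023/(-73431) = -360065/3066362388 - 415023/(-73431) = -360065*1/3066362388 - 415023*(-1/73431) = -360065/3066362388 + 138341/24477 = 141398275269101/25018450723692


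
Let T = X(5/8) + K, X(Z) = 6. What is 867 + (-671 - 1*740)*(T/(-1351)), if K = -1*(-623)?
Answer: 2058836/1351 ≈ 1523.9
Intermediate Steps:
K = 623
T = 629 (T = 6 + 623 = 629)
867 + (-671 - 1*740)*(T/(-1351)) = 867 + (-671 - 1*740)*(629/(-1351)) = 867 + (-671 - 740)*(629*(-1/1351)) = 867 - 1411*(-629/1351) = 867 + 887519/1351 = 2058836/1351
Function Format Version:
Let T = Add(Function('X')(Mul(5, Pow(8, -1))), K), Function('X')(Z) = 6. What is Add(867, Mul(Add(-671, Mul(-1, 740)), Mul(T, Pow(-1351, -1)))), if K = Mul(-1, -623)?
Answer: Rational(2058836, 1351) ≈ 1523.9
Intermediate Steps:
K = 623
T = 629 (T = Add(6, 623) = 629)
Add(867, Mul(Add(-671, Mul(-1, 740)), Mul(T, Pow(-1351, -1)))) = Add(867, Mul(Add(-671, Mul(-1, 740)), Mul(629, Pow(-1351, -1)))) = Add(867, Mul(Add(-671, -740), Mul(629, Rational(-1, 1351)))) = Add(867, Mul(-1411, Rational(-629, 1351))) = Add(867, Rational(887519, 1351)) = Rational(2058836, 1351)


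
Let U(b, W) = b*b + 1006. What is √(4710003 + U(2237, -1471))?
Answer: √9715178 ≈ 3116.9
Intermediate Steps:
U(b, W) = 1006 + b² (U(b, W) = b² + 1006 = 1006 + b²)
√(4710003 + U(2237, -1471)) = √(4710003 + (1006 + 2237²)) = √(4710003 + (1006 + 5004169)) = √(4710003 + 5005175) = √9715178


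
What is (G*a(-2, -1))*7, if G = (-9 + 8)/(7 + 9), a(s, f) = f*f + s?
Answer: 7/16 ≈ 0.43750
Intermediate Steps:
a(s, f) = s + f² (a(s, f) = f² + s = s + f²)
G = -1/16 ≈ -0.062500
(G*a(-2, -1))*7 = -(-2 + (-1)²)/16*7 = -(-2 + 1)/16*7 = -1/16*(-1)*7 = (1/16)*7 = 7/16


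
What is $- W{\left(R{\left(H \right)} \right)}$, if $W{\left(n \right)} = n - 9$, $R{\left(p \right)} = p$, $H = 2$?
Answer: $7$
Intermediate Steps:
$W{\left(n \right)} = -9 + n$
$- W{\left(R{\left(H \right)} \right)} = - (-9 + 2) = \left(-1\right) \left(-7\right) = 7$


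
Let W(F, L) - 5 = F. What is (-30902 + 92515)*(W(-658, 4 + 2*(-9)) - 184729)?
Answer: -11421941166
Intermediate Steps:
W(F, L) = 5 + F
(-30902 + 92515)*(W(-658, 4 + 2*(-9)) - 184729) = (-30902 + 92515)*((5 - 658) - 184729) = 61613*(-653 - 184729) = 61613*(-185382) = -11421941166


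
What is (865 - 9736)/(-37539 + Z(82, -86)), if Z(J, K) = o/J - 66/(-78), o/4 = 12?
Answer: 4728243/20007524 ≈ 0.23632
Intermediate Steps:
o = 48 (o = 4*12 = 48)
Z(J, K) = 11/13 + 48/J (Z(J, K) = 48/J - 66/(-78) = 48/J - 66*(-1/78) = 48/J + 11/13 = 11/13 + 48/J)
(865 - 9736)/(-37539 + Z(82, -86)) = (865 - 9736)/(-37539 + (11/13 + 48/82)) = -8871/(-37539 + (11/13 + 48*(1/82))) = -8871/(-37539 + (11/13 + 24/41)) = -8871/(-37539 + 763/533) = -8871/(-20007524/533) = -8871*(-533/20007524) = 4728243/20007524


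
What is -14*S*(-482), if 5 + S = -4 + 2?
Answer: -47236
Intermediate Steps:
S = -7 (S = -5 + (-4 + 2) = -5 - 2 = -7)
-14*S*(-482) = -14*(-7)*(-482) = 98*(-482) = -47236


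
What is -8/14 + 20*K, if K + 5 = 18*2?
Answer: 4336/7 ≈ 619.43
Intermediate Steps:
K = 31 (K = -5 + 18*2 = -5 + 36 = 31)
-8/14 + 20*K = -8/14 + 20*31 = -8*1/14 + 620 = -4/7 + 620 = 4336/7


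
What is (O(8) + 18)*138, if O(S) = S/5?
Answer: 13524/5 ≈ 2704.8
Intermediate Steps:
O(S) = S/5 (O(S) = S*(⅕) = S/5)
(O(8) + 18)*138 = ((⅕)*8 + 18)*138 = (8/5 + 18)*138 = (98/5)*138 = 13524/5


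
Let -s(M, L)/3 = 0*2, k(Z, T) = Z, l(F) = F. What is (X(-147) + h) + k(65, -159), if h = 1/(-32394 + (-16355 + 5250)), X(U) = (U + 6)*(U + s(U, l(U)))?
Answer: 904431207/43499 ≈ 20792.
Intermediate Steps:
s(M, L) = 0 (s(M, L) = -0*2 = -3*0 = 0)
X(U) = U*(6 + U) (X(U) = (U + 6)*(U + 0) = (6 + U)*U = U*(6 + U))
h = -1/43499 (h = 1/(-32394 - 11105) = 1/(-43499) = -1/43499 ≈ -2.2989e-5)
(X(-147) + h) + k(65, -159) = (-147*(6 - 147) - 1/43499) + 65 = (-147*(-141) - 1/43499) + 65 = (20727 - 1/43499) + 65 = 901603772/43499 + 65 = 904431207/43499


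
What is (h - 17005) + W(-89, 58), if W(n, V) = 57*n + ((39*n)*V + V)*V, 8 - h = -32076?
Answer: -11663074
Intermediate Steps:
h = 32084 (h = 8 - 1*(-32076) = 8 + 32076 = 32084)
W(n, V) = 57*n + V*(V + 39*V*n) (W(n, V) = 57*n + (39*V*n + V)*V = 57*n + (V + 39*V*n)*V = 57*n + V*(V + 39*V*n))
(h - 17005) + W(-89, 58) = (32084 - 17005) + (58**2 + 57*(-89) + 39*(-89)*58**2) = 15079 + (3364 - 5073 + 39*(-89)*3364) = 15079 + (3364 - 5073 - 11676444) = 15079 - 11678153 = -11663074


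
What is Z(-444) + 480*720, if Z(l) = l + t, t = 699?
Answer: 345855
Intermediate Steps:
Z(l) = 699 + l (Z(l) = l + 699 = 699 + l)
Z(-444) + 480*720 = (699 - 444) + 480*720 = 255 + 345600 = 345855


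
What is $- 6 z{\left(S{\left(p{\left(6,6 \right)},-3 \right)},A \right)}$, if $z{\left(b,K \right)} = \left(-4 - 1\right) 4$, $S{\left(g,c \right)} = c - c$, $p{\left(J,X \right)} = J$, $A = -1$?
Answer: $120$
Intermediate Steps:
$S{\left(g,c \right)} = 0$
$z{\left(b,K \right)} = -20$ ($z{\left(b,K \right)} = \left(-5\right) 4 = -20$)
$- 6 z{\left(S{\left(p{\left(6,6 \right)},-3 \right)},A \right)} = \left(-6\right) \left(-20\right) = 120$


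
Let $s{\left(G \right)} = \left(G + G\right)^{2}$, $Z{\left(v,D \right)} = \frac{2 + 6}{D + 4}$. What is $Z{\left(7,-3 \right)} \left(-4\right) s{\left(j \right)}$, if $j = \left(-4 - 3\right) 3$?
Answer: $-56448$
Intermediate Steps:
$j = -21$ ($j = \left(-7\right) 3 = -21$)
$Z{\left(v,D \right)} = \frac{8}{4 + D}$
$s{\left(G \right)} = 4 G^{2}$ ($s{\left(G \right)} = \left(2 G\right)^{2} = 4 G^{2}$)
$Z{\left(7,-3 \right)} \left(-4\right) s{\left(j \right)} = \frac{8}{4 - 3} \left(-4\right) 4 \left(-21\right)^{2} = \frac{8}{1} \left(-4\right) 4 \cdot 441 = 8 \cdot 1 \left(-4\right) 1764 = 8 \left(-4\right) 1764 = \left(-32\right) 1764 = -56448$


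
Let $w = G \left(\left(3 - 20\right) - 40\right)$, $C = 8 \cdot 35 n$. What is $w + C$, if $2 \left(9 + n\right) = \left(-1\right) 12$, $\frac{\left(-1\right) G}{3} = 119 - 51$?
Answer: $7428$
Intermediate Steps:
$G = -204$ ($G = - 3 \left(119 - 51\right) = \left(-3\right) 68 = -204$)
$n = -15$ ($n = -9 + \frac{\left(-1\right) 12}{2} = -9 + \frac{1}{2} \left(-12\right) = -9 - 6 = -15$)
$C = -4200$ ($C = 8 \cdot 35 \left(-15\right) = 280 \left(-15\right) = -4200$)
$w = 11628$ ($w = - 204 \left(\left(3 - 20\right) - 40\right) = - 204 \left(-17 - 40\right) = \left(-204\right) \left(-57\right) = 11628$)
$w + C = 11628 - 4200 = 7428$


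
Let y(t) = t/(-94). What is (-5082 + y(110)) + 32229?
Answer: 1275854/47 ≈ 27146.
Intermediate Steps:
y(t) = -t/94 (y(t) = t*(-1/94) = -t/94)
(-5082 + y(110)) + 32229 = (-5082 - 1/94*110) + 32229 = (-5082 - 55/47) + 32229 = -238909/47 + 32229 = 1275854/47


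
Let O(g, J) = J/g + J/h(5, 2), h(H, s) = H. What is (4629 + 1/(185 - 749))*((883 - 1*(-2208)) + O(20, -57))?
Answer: 32130561785/2256 ≈ 1.4242e+7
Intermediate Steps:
O(g, J) = J/5 + J/g (O(g, J) = J/g + J/5 = J/5 + J/g)
(4629 + 1/(185 - 749))*((883 - 1*(-2208)) + O(20, -57)) = (4629 + 1/(185 - 749))*((883 - 1*(-2208)) + ((⅕)*(-57) - 57/20)) = (4629 + 1/(-564))*((883 + 2208) + (-57/5 - 57*1/20)) = (4629 - 1/564)*(3091 + (-57/5 - 57/20)) = 2610755*(3091 - 57/4)/564 = (2610755/564)*(12307/4) = 32130561785/2256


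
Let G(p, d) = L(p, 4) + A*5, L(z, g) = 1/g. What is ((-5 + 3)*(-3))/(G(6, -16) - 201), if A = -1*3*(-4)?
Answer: -24/563 ≈ -0.042629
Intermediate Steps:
A = 12 (A = -3*(-4) = 12)
G(p, d) = 241/4 (G(p, d) = 1/4 + 12*5 = ¼ + 60 = 241/4)
((-5 + 3)*(-3))/(G(6, -16) - 201) = ((-5 + 3)*(-3))/(241/4 - 201) = (-2*(-3))/(-563/4) = 6*(-4/563) = -24/563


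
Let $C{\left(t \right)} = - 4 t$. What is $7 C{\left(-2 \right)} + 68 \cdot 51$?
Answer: $3524$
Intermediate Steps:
$7 C{\left(-2 \right)} + 68 \cdot 51 = 7 \left(\left(-4\right) \left(-2\right)\right) + 68 \cdot 51 = 7 \cdot 8 + 3468 = 56 + 3468 = 3524$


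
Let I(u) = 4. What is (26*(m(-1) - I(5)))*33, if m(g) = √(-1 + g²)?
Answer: -3432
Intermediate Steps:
(26*(m(-1) - I(5)))*33 = (26*(√(-1 + (-1)²) - 1*4))*33 = (26*(√(-1 + 1) - 4))*33 = (26*(√0 - 4))*33 = (26*(0 - 4))*33 = (26*(-4))*33 = -104*33 = -3432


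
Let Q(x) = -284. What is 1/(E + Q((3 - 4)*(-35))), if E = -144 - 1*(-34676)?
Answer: 1/34248 ≈ 2.9199e-5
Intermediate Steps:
E = 34532 (E = -144 + 34676 = 34532)
1/(E + Q((3 - 4)*(-35))) = 1/(34532 - 284) = 1/34248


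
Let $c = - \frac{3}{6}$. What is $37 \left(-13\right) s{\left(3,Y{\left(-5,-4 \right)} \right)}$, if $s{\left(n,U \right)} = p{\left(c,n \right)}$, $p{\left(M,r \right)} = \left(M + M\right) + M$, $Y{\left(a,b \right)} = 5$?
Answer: $\frac{1443}{2} \approx 721.5$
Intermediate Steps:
$c = - \frac{1}{2}$ ($c = \left(-3\right) \frac{1}{6} = - \frac{1}{2} \approx -0.5$)
$p{\left(M,r \right)} = 3 M$ ($p{\left(M,r \right)} = 2 M + M = 3 M$)
$s{\left(n,U \right)} = - \frac{3}{2}$ ($s{\left(n,U \right)} = 3 \left(- \frac{1}{2}\right) = - \frac{3}{2}$)
$37 \left(-13\right) s{\left(3,Y{\left(-5,-4 \right)} \right)} = 37 \left(-13\right) \left(- \frac{3}{2}\right) = \left(-481\right) \left(- \frac{3}{2}\right) = \frac{1443}{2}$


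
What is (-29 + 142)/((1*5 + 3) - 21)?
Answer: -113/13 ≈ -8.6923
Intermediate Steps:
(-29 + 142)/((1*5 + 3) - 21) = 113/((5 + 3) - 21) = 113/(8 - 21) = 113/(-13) = 113*(-1/13) = -113/13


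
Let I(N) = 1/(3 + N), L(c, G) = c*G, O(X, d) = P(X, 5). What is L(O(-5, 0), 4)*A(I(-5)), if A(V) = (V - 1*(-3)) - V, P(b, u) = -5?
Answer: -60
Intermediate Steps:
O(X, d) = -5
L(c, G) = G*c
A(V) = 3 (A(V) = (V + 3) - V = (3 + V) - V = 3)
L(O(-5, 0), 4)*A(I(-5)) = (4*(-5))*3 = -20*3 = -60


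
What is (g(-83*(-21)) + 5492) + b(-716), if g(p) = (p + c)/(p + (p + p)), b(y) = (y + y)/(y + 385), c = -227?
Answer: 9513537832/1730799 ≈ 5496.6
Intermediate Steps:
b(y) = 2*y/(385 + y) (b(y) = (2*y)/(385 + y) = 2*y/(385 + y))
g(p) = (-227 + p)/(3*p) (g(p) = (p - 227)/(p + (p + p)) = (-227 + p)/(p + 2*p) = (-227 + p)/((3*p)) = (-227 + p)*(1/(3*p)) = (-227 + p)/(3*p))
(g(-83*(-21)) + 5492) + b(-716) = ((-227 - 83*(-21))/(3*((-83*(-21)))) + 5492) + 2*(-716)/(385 - 716) = ((⅓)*(-227 + 1743)/1743 + 5492) + 2*(-716)/(-331) = ((⅓)*(1/1743)*1516 + 5492) + 2*(-716)*(-1/331) = (1516/5229 + 5492) + 1432/331 = 28719184/5229 + 1432/331 = 9513537832/1730799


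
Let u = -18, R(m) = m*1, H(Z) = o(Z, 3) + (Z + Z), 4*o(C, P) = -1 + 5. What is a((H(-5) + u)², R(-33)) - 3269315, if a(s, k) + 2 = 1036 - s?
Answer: -3269010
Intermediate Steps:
o(C, P) = 1 (o(C, P) = (-1 + 5)/4 = (¼)*4 = 1)
H(Z) = 1 + 2*Z (H(Z) = 1 + (Z + Z) = 1 + 2*Z)
R(m) = m
a(s, k) = 1034 - s (a(s, k) = -2 + (1036 - s) = 1034 - s)
a((H(-5) + u)², R(-33)) - 3269315 = (1034 - ((1 + 2*(-5)) - 18)²) - 3269315 = (1034 - ((1 - 10) - 18)²) - 3269315 = (1034 - (-9 - 18)²) - 3269315 = (1034 - 1*(-27)²) - 3269315 = (1034 - 1*729) - 3269315 = (1034 - 729) - 3269315 = 305 - 3269315 = -3269010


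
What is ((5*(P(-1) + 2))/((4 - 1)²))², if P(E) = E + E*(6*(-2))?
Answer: 4225/81 ≈ 52.161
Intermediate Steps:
P(E) = -11*E (P(E) = E + E*(-12) = E - 12*E = -11*E)
((5*(P(-1) + 2))/((4 - 1)²))² = ((5*(-11*(-1) + 2))/((4 - 1)²))² = ((5*(11 + 2))/(3²))² = ((5*13)/9)² = (65*(⅑))² = (65/9)² = 4225/81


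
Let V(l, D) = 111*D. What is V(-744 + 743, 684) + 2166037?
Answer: 2241961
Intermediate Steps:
V(-744 + 743, 684) + 2166037 = 111*684 + 2166037 = 75924 + 2166037 = 2241961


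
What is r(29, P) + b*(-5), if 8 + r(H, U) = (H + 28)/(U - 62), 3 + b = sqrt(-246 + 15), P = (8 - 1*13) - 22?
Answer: 566/89 - 5*I*sqrt(231) ≈ 6.3596 - 75.993*I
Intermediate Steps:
P = -27 (P = (8 - 13) - 22 = -5 - 22 = -27)
b = -3 + I*sqrt(231) (b = -3 + sqrt(-246 + 15) = -3 + sqrt(-231) = -3 + I*sqrt(231) ≈ -3.0 + 15.199*I)
r(H, U) = -8 + (28 + H)/(-62 + U) (r(H, U) = -8 + (H + 28)/(U - 62) = -8 + (28 + H)/(-62 + U))
r(29, P) + b*(-5) = (524 + 29 - 8*(-27))/(-62 - 27) + (-3 + I*sqrt(231))*(-5) = (524 + 29 + 216)/(-89) + (15 - 5*I*sqrt(231)) = -1/89*769 + (15 - 5*I*sqrt(231)) = -769/89 + (15 - 5*I*sqrt(231)) = 566/89 - 5*I*sqrt(231)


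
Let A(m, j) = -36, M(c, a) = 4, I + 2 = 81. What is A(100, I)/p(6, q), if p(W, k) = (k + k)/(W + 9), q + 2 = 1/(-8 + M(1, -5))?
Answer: 120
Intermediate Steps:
I = 79 (I = -2 + 81 = 79)
q = -9/4 (q = -2 + 1/(-8 + 4) = -2 + 1/(-4) = -2 - ¼ = -9/4 ≈ -2.2500)
p(W, k) = 2*k/(9 + W) (p(W, k) = (2*k)/(9 + W) = 2*k/(9 + W))
A(100, I)/p(6, q) = -36/(2*(-9/4)/(9 + 6)) = -36/(2*(-9/4)/15) = -36/(2*(-9/4)*(1/15)) = -36/(-3/10) = -36*(-10/3) = 120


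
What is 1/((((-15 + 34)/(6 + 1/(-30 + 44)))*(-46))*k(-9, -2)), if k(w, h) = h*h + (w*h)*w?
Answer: 85/1933288 ≈ 4.3967e-5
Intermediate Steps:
k(w, h) = h² + h*w² (k(w, h) = h² + (h*w)*w = h² + h*w²)
1/((((-15 + 34)/(6 + 1/(-30 + 44)))*(-46))*k(-9, -2)) = 1/((((-15 + 34)/(6 + 1/(-30 + 44)))*(-46))*(-2*(-2 + (-9)²))) = 1/(((19/(6 + 1/14))*(-46))*(-2*(-2 + 81))) = 1/(((19/(6 + 1/14))*(-46))*(-2*79)) = 1/(((19/(85/14))*(-46))*(-158)) = 1/(((19*(14/85))*(-46))*(-158)) = 1/(((266/85)*(-46))*(-158)) = 1/(-12236/85*(-158)) = 1/(1933288/85) = 85/1933288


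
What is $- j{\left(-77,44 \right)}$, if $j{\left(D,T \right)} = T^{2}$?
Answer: $-1936$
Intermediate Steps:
$- j{\left(-77,44 \right)} = - 44^{2} = \left(-1\right) 1936 = -1936$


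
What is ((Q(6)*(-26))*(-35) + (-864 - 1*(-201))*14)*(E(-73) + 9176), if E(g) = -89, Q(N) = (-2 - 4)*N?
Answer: -382035654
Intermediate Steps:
Q(N) = -6*N
((Q(6)*(-26))*(-35) + (-864 - 1*(-201))*14)*(E(-73) + 9176) = ((-6*6*(-26))*(-35) + (-864 - 1*(-201))*14)*(-89 + 9176) = (-36*(-26)*(-35) + (-864 + 201)*14)*9087 = (936*(-35) - 663*14)*9087 = (-32760 - 9282)*9087 = -42042*9087 = -382035654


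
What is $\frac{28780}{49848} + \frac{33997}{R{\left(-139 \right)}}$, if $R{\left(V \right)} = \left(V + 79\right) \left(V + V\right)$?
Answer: $\frac{30204623}{11548120} \approx 2.6155$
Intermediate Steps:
$R{\left(V \right)} = 2 V \left(79 + V\right)$ ($R{\left(V \right)} = \left(79 + V\right) 2 V = 2 V \left(79 + V\right)$)
$\frac{28780}{49848} + \frac{33997}{R{\left(-139 \right)}} = \frac{28780}{49848} + \frac{33997}{2 \left(-139\right) \left(79 - 139\right)} = 28780 \cdot \frac{1}{49848} + \frac{33997}{2 \left(-139\right) \left(-60\right)} = \frac{7195}{12462} + \frac{33997}{16680} = \frac{30204623}{11548120}$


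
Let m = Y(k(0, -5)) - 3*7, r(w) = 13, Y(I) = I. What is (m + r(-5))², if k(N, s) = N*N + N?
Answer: 64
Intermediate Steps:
k(N, s) = N + N² (k(N, s) = N² + N = N + N²)
m = -21 (m = 0*(1 + 0) - 3*7 = 0*1 - 21 = 0 - 21 = -21)
(m + r(-5))² = (-21 + 13)² = (-8)² = 64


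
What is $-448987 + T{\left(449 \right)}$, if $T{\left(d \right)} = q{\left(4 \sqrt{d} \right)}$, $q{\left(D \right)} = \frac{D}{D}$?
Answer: $-448986$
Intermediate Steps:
$q{\left(D \right)} = 1$
$T{\left(d \right)} = 1$
$-448987 + T{\left(449 \right)} = -448987 + 1 = -448986$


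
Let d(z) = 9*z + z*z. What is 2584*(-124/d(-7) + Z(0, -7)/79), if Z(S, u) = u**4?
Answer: 56085720/553 ≈ 1.0142e+5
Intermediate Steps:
d(z) = z**2 + 9*z (d(z) = 9*z + z**2 = z**2 + 9*z)
2584*(-124/d(-7) + Z(0, -7)/79) = 2584*(-124*(-1/(7*(9 - 7))) + (-7)**4/79) = 2584*(-124/((-7*2)) + 2401*(1/79)) = 2584*(-124/(-14) + 2401/79) = 2584*(-124*(-1/14) + 2401/79) = 2584*(62/7 + 2401/79) = 2584*(21705/553) = 56085720/553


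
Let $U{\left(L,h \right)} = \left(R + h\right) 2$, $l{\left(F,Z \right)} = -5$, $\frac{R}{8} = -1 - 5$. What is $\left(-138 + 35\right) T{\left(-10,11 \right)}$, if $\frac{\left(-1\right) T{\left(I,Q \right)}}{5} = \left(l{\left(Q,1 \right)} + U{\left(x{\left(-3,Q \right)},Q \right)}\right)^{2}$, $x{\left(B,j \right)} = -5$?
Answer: $3214115$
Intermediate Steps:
$R = -48$ ($R = 8 \left(-1 - 5\right) = 8 \left(-6\right) = -48$)
$U{\left(L,h \right)} = -96 + 2 h$ ($U{\left(L,h \right)} = \left(-48 + h\right) 2 = -96 + 2 h$)
$T{\left(I,Q \right)} = - 5 \left(-101 + 2 Q\right)^{2}$ ($T{\left(I,Q \right)} = - 5 \left(-5 + \left(-96 + 2 Q\right)\right)^{2} = - 5 \left(-101 + 2 Q\right)^{2}$)
$\left(-138 + 35\right) T{\left(-10,11 \right)} = \left(-138 + 35\right) \left(- 5 \left(-101 + 2 \cdot 11\right)^{2}\right) = - 103 \left(- 5 \left(-101 + 22\right)^{2}\right) = - 103 \left(- 5 \left(-79\right)^{2}\right) = - 103 \left(\left(-5\right) 6241\right) = \left(-103\right) \left(-31205\right) = 3214115$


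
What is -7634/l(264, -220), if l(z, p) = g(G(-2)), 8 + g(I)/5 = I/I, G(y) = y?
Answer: 7634/35 ≈ 218.11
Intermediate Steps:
g(I) = -35 (g(I) = -40 + 5*(I/I) = -40 + 5*1 = -40 + 5 = -35)
l(z, p) = -35
-7634/l(264, -220) = -7634/(-35) = -7634*(-1/35) = 7634/35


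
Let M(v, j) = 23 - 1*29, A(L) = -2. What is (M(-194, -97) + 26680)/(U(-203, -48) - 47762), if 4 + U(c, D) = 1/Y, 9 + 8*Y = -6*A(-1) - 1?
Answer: -13337/23881 ≈ -0.55848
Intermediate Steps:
M(v, j) = -6 (M(v, j) = 23 - 29 = -6)
Y = ¼ (Y = -9/8 + (-6*(-2) - 1)/8 = -9/8 + (12 - 1)/8 = -9/8 + (⅛)*11 = -9/8 + 11/8 = ¼ ≈ 0.25000)
U(c, D) = 0 (U(c, D) = -4 + 1/(¼) = -4 + 4 = 0)
(M(-194, -97) + 26680)/(U(-203, -48) - 47762) = (-6 + 26680)/(0 - 47762) = 26674/(-47762) = 26674*(-1/47762) = -13337/23881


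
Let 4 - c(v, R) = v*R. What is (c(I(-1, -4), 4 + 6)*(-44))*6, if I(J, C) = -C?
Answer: 9504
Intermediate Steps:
c(v, R) = 4 - R*v (c(v, R) = 4 - v*R = 4 - R*v)
(c(I(-1, -4), 4 + 6)*(-44))*6 = ((4 - (4 + 6)*(-1*(-4)))*(-44))*6 = ((4 - 1*10*4)*(-44))*6 = ((4 - 40)*(-44))*6 = -36*(-44)*6 = 1584*6 = 9504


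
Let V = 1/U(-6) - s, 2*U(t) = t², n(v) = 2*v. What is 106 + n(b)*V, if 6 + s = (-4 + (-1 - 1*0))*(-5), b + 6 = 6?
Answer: 106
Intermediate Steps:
b = 0 (b = -6 + 6 = 0)
U(t) = t²/2
s = 19 (s = -6 + (-4 + (-1 - 1*0))*(-5) = -6 + (-4 + (-1 + 0))*(-5) = -6 + (-4 - 1)*(-5) = -6 - 5*(-5) = -6 + 25 = 19)
V = -341/18 (V = 1/((½)*(-6)²) - 1*19 = 1/((½)*36) - 19 = 1/18 - 19 = -341/18 ≈ -18.944)
106 + n(b)*V = 106 + (2*0)*(-341/18) = 106 + 0*(-341/18) = 106 + 0 = 106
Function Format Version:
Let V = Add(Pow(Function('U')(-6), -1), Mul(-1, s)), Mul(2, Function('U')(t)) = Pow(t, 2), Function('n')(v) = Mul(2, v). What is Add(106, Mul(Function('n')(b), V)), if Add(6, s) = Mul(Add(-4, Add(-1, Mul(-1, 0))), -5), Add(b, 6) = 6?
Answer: 106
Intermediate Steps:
b = 0 (b = Add(-6, 6) = 0)
Function('U')(t) = Mul(Rational(1, 2), Pow(t, 2))
s = 19 (s = Add(-6, Mul(Add(-4, Add(-1, Mul(-1, 0))), -5)) = Add(-6, Mul(Add(-4, Add(-1, 0)), -5)) = Add(-6, Mul(Add(-4, -1), -5)) = Add(-6, Mul(-5, -5)) = Add(-6, 25) = 19)
V = Rational(-341, 18) (V = Add(Pow(Mul(Rational(1, 2), Pow(-6, 2)), -1), Mul(-1, 19)) = Add(Pow(Mul(Rational(1, 2), 36), -1), -19) = Add(Pow(18, -1), -19) = Add(Rational(1, 18), -19) = Rational(-341, 18) ≈ -18.944)
Add(106, Mul(Function('n')(b), V)) = Add(106, Mul(Mul(2, 0), Rational(-341, 18))) = Add(106, Mul(0, Rational(-341, 18))) = Add(106, 0) = 106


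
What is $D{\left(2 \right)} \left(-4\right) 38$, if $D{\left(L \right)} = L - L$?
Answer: $0$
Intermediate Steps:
$D{\left(L \right)} = 0$
$D{\left(2 \right)} \left(-4\right) 38 = 0 \left(-4\right) 38 = 0 \cdot 38 = 0$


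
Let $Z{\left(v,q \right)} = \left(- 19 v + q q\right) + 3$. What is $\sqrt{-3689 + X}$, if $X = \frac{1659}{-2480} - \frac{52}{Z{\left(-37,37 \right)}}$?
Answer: $\frac{i \sqrt{9770795307121}}{51460} \approx 60.743 i$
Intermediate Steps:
$Z{\left(v,q \right)} = 3 + q^{2} - 19 v$ ($Z{\left(v,q \right)} = \left(- 19 v + q^{2}\right) + 3 = \left(q^{2} - 19 v\right) + 3 = 3 + q^{2} - 19 v$)
$X = - \frac{714277}{1029200}$ ($X = \frac{1659}{-2480} - \frac{52}{3 + 37^{2} - -703} = 1659 \left(- \frac{1}{2480}\right) - \frac{52}{3 + 1369 + 703} = - \frac{1659}{2480} - \frac{52}{2075} = - \frac{714277}{1029200} \approx -0.69401$)
$\sqrt{-3689 + X} = \sqrt{-3689 - \frac{714277}{1029200}} = \sqrt{- \frac{3797433077}{1029200}} = \frac{i \sqrt{9770795307121}}{51460}$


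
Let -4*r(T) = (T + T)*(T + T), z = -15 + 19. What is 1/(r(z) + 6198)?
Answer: 1/6182 ≈ 0.00016176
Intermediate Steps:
z = 4
r(T) = -T**2 (r(T) = -(T + T)*(T + T)/4 = -2*T*2*T/4 = -T**2)
1/(r(z) + 6198) = 1/(-1*4**2 + 6198) = 1/(-1*16 + 6198) = 1/(-16 + 6198) = 1/6182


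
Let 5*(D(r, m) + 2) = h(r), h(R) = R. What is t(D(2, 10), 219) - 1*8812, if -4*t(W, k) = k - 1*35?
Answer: -8858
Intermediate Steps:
D(r, m) = -2 + r/5
t(W, k) = 35/4 - k/4 (t(W, k) = -(k - 1*35)/4 = -(k - 35)/4 = -(-35 + k)/4 = 35/4 - k/4)
t(D(2, 10), 219) - 1*8812 = (35/4 - ¼*219) - 1*8812 = (35/4 - 219/4) - 8812 = -46 - 8812 = -8858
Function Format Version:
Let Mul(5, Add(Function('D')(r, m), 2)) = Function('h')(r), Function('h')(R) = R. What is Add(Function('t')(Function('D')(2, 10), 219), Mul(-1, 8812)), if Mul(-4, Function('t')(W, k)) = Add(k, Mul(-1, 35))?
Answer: -8858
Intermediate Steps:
Function('D')(r, m) = Add(-2, Mul(Rational(1, 5), r))
Function('t')(W, k) = Add(Rational(35, 4), Mul(Rational(-1, 4), k)) (Function('t')(W, k) = Mul(Rational(-1, 4), Add(k, Mul(-1, 35))) = Mul(Rational(-1, 4), Add(k, -35)) = Mul(Rational(-1, 4), Add(-35, k)) = Add(Rational(35, 4), Mul(Rational(-1, 4), k)))
Add(Function('t')(Function('D')(2, 10), 219), Mul(-1, 8812)) = Add(Add(Rational(35, 4), Mul(Rational(-1, 4), 219)), Mul(-1, 8812)) = Add(Add(Rational(35, 4), Rational(-219, 4)), -8812) = Add(-46, -8812) = -8858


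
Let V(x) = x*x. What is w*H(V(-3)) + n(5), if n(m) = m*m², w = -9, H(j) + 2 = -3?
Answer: 170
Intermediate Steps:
V(x) = x²
H(j) = -5 (H(j) = -2 - 3 = -5)
n(m) = m³
w*H(V(-3)) + n(5) = -9*(-5) + 5³ = 45 + 125 = 170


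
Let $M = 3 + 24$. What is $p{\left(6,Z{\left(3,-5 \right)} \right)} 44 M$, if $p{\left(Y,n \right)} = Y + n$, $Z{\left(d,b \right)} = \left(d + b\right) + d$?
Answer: $8316$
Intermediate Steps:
$Z{\left(d,b \right)} = b + 2 d$ ($Z{\left(d,b \right)} = \left(b + d\right) + d = b + 2 d$)
$M = 27$
$p{\left(6,Z{\left(3,-5 \right)} \right)} 44 M = \left(6 + \left(-5 + 2 \cdot 3\right)\right) 44 \cdot 27 = \left(6 + \left(-5 + 6\right)\right) 44 \cdot 27 = \left(6 + 1\right) 44 \cdot 27 = 7 \cdot 44 \cdot 27 = 308 \cdot 27 = 8316$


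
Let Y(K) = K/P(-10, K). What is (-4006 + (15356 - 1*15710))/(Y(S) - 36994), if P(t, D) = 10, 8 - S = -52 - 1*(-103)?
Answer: 43600/369983 ≈ 0.11784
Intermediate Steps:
S = -43 (S = 8 - (-52 - 1*(-103)) = 8 - (-52 + 103) = 8 - 1*51 = 8 - 51 = -43)
Y(K) = K/10
(-4006 + (15356 - 1*15710))/(Y(S) - 36994) = (-4006 + (15356 - 1*15710))/((⅒)*(-43) - 36994) = (-4006 + (15356 - 15710))/(-43/10 - 36994) = (-4006 - 354)/(-369983/10) = -4360*(-10/369983) = 43600/369983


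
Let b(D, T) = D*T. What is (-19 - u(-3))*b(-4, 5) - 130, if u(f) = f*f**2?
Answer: -290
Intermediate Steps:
u(f) = f**3
(-19 - u(-3))*b(-4, 5) - 130 = (-19 - 1*(-3)**3)*(-4*5) - 130 = (-19 - 1*(-27))*(-20) - 130 = (-19 + 27)*(-20) - 130 = 8*(-20) - 130 = -160 - 130 = -290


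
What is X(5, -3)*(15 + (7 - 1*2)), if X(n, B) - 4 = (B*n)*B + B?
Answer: 920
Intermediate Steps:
X(n, B) = 4 + B + n*B² (X(n, B) = 4 + ((B*n)*B + B) = 4 + (n*B² + B) = 4 + (B + n*B²) = 4 + B + n*B²)
X(5, -3)*(15 + (7 - 1*2)) = (4 - 3 + 5*(-3)²)*(15 + (7 - 1*2)) = (4 - 3 + 5*9)*(15 + (7 - 2)) = (4 - 3 + 45)*(15 + 5) = 46*20 = 920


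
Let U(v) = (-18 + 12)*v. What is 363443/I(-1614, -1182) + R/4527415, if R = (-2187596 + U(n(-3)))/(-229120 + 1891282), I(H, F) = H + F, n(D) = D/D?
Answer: -455836097653313347/3506788481793180 ≈ -129.99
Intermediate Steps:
n(D) = 1
I(H, F) = F + H
U(v) = -6*v
R = -1093801/831081 (R = (-2187596 - 6*1)/(-229120 + 1891282) = (-2187596 - 6)/1662162 = -2187602*1/1662162 = -1093801/831081 ≈ -1.3161)
363443/I(-1614, -1182) + R/4527415 = 363443/(-1182 - 1614) - 1093801/831081/4527415 = 363443/(-2796) - 1093801/831081*1/4527415 = 363443*(-1/2796) - 1093801/3762648585615 = -363443/2796 - 1093801/3762648585615 = -455836097653313347/3506788481793180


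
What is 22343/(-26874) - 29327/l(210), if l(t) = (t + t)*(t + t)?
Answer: -262746611/263365200 ≈ -0.99765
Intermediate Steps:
l(t) = 4*t**2 (l(t) = (2*t)*(2*t) = 4*t**2)
22343/(-26874) - 29327/l(210) = 22343/(-26874) - 29327/(4*210**2) = 22343*(-1/26874) - 29327/(4*44100) = -22343/26874 - 29327/176400 = -262746611/263365200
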